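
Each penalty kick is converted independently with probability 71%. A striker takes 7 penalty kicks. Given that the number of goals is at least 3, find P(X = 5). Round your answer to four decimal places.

X ~ Binomial(7, 0.71). Want P(X=5 | X≥3) = P(X=5) / P(X≥3).
P(X=5) = C(7,5)·0.71^5·0.29^2 = 0.318645
P(X≥3) = 1 − 0.000172 − 0.002956 − 0.021713 = 0.975158
Ratio = 0.318645 / 0.975158 = 0.326762

0.3268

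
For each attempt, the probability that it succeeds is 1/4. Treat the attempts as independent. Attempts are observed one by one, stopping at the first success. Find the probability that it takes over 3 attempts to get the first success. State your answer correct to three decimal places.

Y = number of attempts to the first success; geometric, p = 0.25.
P(Y > 3) = P(first 3 all fail) = (1−p)^3 = 0.42188

0.422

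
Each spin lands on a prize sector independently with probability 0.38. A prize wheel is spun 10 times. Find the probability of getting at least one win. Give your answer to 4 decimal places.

0.9916

P(at least one) = 1 − P(none) = 1 − (1 − 0.38)^10
= 1 − 0.008393 = 0.991607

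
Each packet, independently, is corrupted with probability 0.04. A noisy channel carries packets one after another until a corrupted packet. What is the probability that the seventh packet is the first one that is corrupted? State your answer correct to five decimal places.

Geometric (trials to first success), p = 0.04.
P(Y = 7) = (1−p)^6 · p = 0.78276 · 0.04 = 0.0313103

0.03131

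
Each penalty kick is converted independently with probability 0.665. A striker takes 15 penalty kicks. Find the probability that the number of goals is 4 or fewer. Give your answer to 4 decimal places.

X ~ Binomial(15, 0.665); P(X ≤ 4) = Σ C(15,k) p^k (1−p)^(15−k) over k:
  k=0: C(15,0)·0.665^0·0.335^15 = 0.000000
  k=1: C(15,1)·0.665^1·0.335^14 = 0.000002
  k=2: C(15,2)·0.665^2·0.335^13 = 0.000031
  k=3: C(15,3)·0.665^3·0.335^12 = 0.000267
  k=4: C(15,4)·0.665^4·0.335^11 = 0.001592
Total = 0.001893

0.0019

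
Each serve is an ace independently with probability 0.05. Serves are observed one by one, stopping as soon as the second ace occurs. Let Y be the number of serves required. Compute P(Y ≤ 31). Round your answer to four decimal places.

0.4634

Finishing within 31 serves ⇔ at least 2 successes in the first 31. With X ~ Binomial(31, 0.05), P(Y ≤ 31) = 1 − P(X ≤ 1).
  k=0: C(31,0)·0.05^0·0.95^31 = 0.203907
  k=1: C(31,1)·0.05^1·0.95^30 = 0.332690
1 − 0.536597 = 0.463403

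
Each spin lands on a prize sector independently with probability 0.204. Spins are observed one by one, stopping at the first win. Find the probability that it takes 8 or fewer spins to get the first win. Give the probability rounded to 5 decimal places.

0.83882

Y = number of spins to the first success; geometric, p = 0.204.
P(Y ≤ 8) = 1 − (1−p)^8 = 1 − 0.1611775 = 0.8388225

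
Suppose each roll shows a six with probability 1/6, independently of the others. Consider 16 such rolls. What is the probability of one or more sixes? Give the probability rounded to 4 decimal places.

P(at least one) = 1 − P(none) = 1 − (1 − 0.166667)^16
= 1 − 0.054088 = 0.945912

0.9459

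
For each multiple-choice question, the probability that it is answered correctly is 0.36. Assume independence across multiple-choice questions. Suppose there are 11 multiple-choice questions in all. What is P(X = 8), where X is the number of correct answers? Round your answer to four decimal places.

X ~ Binomial(n=11, p=0.36).
P(X=8) = C(11,8) · p^8 · (1−p)^3
= 165 · 0.00028211 · 0.26214 = 0.012202

0.0122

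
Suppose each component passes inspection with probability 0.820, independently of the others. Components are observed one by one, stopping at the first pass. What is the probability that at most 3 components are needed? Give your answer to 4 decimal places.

0.9942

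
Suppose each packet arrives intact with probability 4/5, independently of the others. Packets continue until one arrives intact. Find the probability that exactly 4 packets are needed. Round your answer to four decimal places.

Geometric (trials to first success), p = 0.80.
P(Y = 4) = (1−p)^3 · p = 0.008 · 0.80 = 0.006400

0.0064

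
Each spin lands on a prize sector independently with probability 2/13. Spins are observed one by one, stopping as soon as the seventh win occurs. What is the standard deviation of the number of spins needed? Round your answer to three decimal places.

15.819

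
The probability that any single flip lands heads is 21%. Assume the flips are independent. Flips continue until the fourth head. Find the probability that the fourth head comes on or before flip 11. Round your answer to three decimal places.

Finishing within 11 flips ⇔ at least 4 successes in the first 11. With X ~ Binomial(11, 0.21), P(Y ≤ 11) = 1 − P(X ≤ 3).
  k=0: C(11,0)·0.21^0·0.79^11 = 0.07480
  k=1: C(11,1)·0.21^1·0.79^10 = 0.21872
  k=2: C(11,2)·0.21^2·0.79^9 = 0.29070
  k=3: C(11,3)·0.21^3·0.79^8 = 0.23182
1 − 0.81604 = 0.18396

0.184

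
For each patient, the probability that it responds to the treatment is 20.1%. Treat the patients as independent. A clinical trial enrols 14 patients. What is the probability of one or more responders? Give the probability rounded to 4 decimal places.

P(at least one) = 1 − P(none) = 1 − (1 − 0.201)^14
= 1 − 0.043217 = 0.956783

0.9568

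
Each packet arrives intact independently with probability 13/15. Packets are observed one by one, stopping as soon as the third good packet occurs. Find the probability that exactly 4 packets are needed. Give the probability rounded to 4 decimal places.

Y = trial on which the third success occurs; negative binomial, r=3, p=0.866667.
P(Y=4) = C(3,2) · p^3 · (1−p)^1
= 3 · 0.65096 · 0.13333 = 0.260385

0.2604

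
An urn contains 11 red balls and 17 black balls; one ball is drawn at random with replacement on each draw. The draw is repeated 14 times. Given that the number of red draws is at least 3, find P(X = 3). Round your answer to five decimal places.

0.09545

X ~ Binomial(14, 0.392857). Want P(X=3 | X≥3) = P(X=3) / P(X≥3).
P(X=3) = C(14,3)·0.392857^3·0.607143^11 = 0.0912022
P(X≥3) = 1 − 0.0009249 − 0.0083781 − 0.0352372 = 0.9554599
Ratio = 0.0912022 / 0.9554599 = 0.0954537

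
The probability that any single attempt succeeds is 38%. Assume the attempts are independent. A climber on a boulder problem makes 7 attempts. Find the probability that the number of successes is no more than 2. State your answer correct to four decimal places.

0.4641

X ~ Binomial(7, 0.38); P(X ≤ 2) = Σ C(7,k) p^k (1−p)^(7−k) over k:
  k=0: C(7,0)·0.38^0·0.62^7 = 0.035216
  k=1: C(7,1)·0.38^1·0.62^6 = 0.151089
  k=2: C(7,2)·0.38^2·0.62^5 = 0.277808
Total = 0.464113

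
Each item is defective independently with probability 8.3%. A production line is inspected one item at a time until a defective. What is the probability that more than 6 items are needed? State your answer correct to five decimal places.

0.59459

Y = number of items to the first success; geometric, p = 0.083.
P(Y > 6) = P(first 6 all fail) = (1−p)^6 = 0.5945878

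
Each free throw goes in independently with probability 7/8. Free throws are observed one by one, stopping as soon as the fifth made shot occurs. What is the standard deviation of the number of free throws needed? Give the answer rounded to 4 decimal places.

0.9035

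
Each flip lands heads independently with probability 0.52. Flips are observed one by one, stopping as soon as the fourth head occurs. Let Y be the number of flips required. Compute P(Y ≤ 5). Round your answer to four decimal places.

0.2135

Finishing within 5 flips ⇔ at least 4 successes in the first 5. With X ~ Binomial(5, 0.52), P(Y ≤ 5) = 1 − P(X ≤ 3).
  k=0: C(5,0)·0.52^0·0.48^5 = 0.025480
  k=1: C(5,1)·0.52^1·0.48^4 = 0.138019
  k=2: C(5,2)·0.52^2·0.48^3 = 0.299041
  k=3: C(5,3)·0.52^3·0.48^2 = 0.323961
1 − 0.786501 = 0.213499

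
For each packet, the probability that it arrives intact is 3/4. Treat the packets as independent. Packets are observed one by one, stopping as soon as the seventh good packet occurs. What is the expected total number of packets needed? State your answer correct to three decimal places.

9.333

Y = total packets until the seventh success; negative binomial with r=7, p=0.75.
E[Y] = r / p = 7 / 0.75 = 9.33333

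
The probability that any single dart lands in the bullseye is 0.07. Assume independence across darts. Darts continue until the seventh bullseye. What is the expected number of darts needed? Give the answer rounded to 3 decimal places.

100.000

Y = total darts until the seventh success; negative binomial with r=7, p=0.07.
E[Y] = r / p = 7 / 0.07 = 100.00000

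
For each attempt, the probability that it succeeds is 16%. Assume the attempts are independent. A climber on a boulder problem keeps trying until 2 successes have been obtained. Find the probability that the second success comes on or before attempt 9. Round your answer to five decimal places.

Finishing within 9 attempts ⇔ at least 2 successes in the first 9. With X ~ Binomial(9, 0.16), P(Y ≤ 9) = 1 − P(X ≤ 1).
  k=0: C(9,0)·0.16^0·0.84^9 = 0.2082157
  k=1: C(9,1)·0.16^1·0.84^8 = 0.3569413
1 − 0.5651570 = 0.4348430

0.43484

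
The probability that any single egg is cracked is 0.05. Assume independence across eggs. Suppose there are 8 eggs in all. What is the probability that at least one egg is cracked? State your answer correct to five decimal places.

P(at least one) = 1 − P(none) = 1 − (1 − 0.05)^8
= 1 − 0.6634204 = 0.3365796

0.33658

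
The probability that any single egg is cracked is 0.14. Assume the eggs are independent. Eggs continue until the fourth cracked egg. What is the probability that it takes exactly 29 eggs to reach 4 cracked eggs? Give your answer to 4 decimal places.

0.0290

Y = trial on which the fourth success occurs; negative binomial, r=4, p=0.14.
P(Y=29) = C(28,3) · p^4 · (1−p)^25
= 3276 · 0.00038416 · 0.023039 = 0.028995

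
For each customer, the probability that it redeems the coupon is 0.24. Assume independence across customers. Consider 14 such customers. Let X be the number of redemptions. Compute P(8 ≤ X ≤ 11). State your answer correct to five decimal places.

X ~ Binomial(14, 0.24); P(8 ≤ X ≤ 11) = Σ C(14,k) p^k (1−p)^(14−k) over k:
  k=8: C(14,8)·0.24^8·0.76^6 = 0.0063698
  k=9: C(14,9)·0.24^9·0.76^5 = 0.0013410
  k=10: C(14,10)·0.24^10·0.76^4 = 0.0002117
  k=11: C(14,11)·0.24^11·0.76^3 = 0.0000243
Total = 0.0079469

0.00795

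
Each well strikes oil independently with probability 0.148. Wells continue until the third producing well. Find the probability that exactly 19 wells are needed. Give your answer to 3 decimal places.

0.038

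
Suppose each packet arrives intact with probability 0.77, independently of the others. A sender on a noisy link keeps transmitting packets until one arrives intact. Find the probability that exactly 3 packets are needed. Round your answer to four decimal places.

Geometric (trials to first success), p = 0.77.
P(Y = 3) = (1−p)^2 · p = 0.0529 · 0.77 = 0.040733

0.0407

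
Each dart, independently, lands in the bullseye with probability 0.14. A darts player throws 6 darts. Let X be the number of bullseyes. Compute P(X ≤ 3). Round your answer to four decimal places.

X ~ Binomial(6, 0.14); P(X ≤ 3) = Σ C(6,k) p^k (1−p)^(6−k) over k:
  k=0: C(6,0)·0.14^0·0.86^6 = 0.404567
  k=1: C(6,1)·0.14^1·0.86^5 = 0.395159
  k=2: C(6,2)·0.14^2·0.86^4 = 0.160820
  k=3: C(6,3)·0.14^3·0.86^3 = 0.034907
Total = 0.995453

0.9955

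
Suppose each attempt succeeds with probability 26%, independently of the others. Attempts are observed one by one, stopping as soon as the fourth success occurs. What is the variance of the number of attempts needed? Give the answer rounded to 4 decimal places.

43.7870

Y = total attempts until the fourth success; negative binomial with r=4, p=0.26.
Var(Y) = r(1−p)/p² = 4·0.74 / 0.26² = 43.786982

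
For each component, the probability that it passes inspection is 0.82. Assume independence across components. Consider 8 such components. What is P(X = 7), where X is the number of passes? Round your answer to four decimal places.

0.3590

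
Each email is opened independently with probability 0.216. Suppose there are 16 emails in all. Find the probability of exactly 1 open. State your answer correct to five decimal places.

0.08981

X ~ Binomial(n=16, p=0.216).
P(X=1) = C(16,1) · p^1 · (1−p)^15
= 16 · 0.216 · 0.025986 = 0.0898079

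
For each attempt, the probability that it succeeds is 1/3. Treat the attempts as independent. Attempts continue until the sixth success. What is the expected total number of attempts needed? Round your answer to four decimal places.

18.0000

Y = total attempts until the sixth success; negative binomial with r=6, p=0.333333.
E[Y] = r / p = 6 / 0.333333 = 18.000000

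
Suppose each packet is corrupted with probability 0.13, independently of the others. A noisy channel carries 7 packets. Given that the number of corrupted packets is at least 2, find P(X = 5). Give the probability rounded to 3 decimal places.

X ~ Binomial(7, 0.13). Want P(X=5 | X≥2) = P(X=5) / P(X≥2).
P(X=5) = C(7,5)·0.13^5·0.87^2 = 0.00059
P(X≥2) = 1 − 0.37725 − 0.39460 = 0.22815
Ratio = 0.00059 / 0.22815 = 0.00259

0.003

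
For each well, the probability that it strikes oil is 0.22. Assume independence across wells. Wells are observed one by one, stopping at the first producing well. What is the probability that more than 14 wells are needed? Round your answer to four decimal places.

0.0309

Y = number of wells to the first success; geometric, p = 0.22.
P(Y > 14) = P(first 14 all fail) = (1−p)^14 = 0.030855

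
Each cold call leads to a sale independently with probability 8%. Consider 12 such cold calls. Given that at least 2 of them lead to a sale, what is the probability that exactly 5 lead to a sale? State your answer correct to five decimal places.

0.00582

X ~ Binomial(12, 0.08). Want P(X=5 | X≥2) = P(X=5) / P(X≥2).
P(X=5) = C(12,5)·0.08^5·0.92^7 = 0.0014477
P(X≥2) = 1 − 0.3676664 − 0.3836519 = 0.2486817
Ratio = 0.0014477 / 0.2486817 = 0.0058216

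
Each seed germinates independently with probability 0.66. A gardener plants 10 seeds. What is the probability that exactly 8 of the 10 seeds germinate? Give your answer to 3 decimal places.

X ~ Binomial(n=10, p=0.66).
P(X=8) = C(10,8) · p^8 · (1−p)^2
= 45 · 0.036004 · 0.1156 = 0.18729

0.187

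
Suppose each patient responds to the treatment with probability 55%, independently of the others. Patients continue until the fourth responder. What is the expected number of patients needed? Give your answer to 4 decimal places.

Y = total patients until the fourth success; negative binomial with r=4, p=0.55.
E[Y] = r / p = 4 / 0.55 = 7.272727

7.2727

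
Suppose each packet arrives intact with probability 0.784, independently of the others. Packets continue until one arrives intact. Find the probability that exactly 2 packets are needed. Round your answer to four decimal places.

0.1693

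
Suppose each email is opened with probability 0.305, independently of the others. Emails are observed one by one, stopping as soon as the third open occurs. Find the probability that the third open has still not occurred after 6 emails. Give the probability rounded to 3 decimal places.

0.735

Needing more than 6 emails ⇔ fewer than 3 successes in the first 6. With X ~ Binomial(6, 0.305), P(Y > 6) = P(X ≤ 2).
  k=0: C(6,0)·0.305^0·0.695^6 = 0.11270
  k=1: C(6,1)·0.305^1·0.695^5 = 0.29674
  k=2: C(6,2)·0.305^2·0.695^4 = 0.32556
P(X ≤ 2) = 0.73499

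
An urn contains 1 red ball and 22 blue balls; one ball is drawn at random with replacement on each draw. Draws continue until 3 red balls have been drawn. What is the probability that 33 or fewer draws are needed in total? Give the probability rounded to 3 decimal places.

Finishing within 33 draws ⇔ at least 3 successes in the first 33. With X ~ Binomial(33, 0.043478), P(Y ≤ 33) = 1 − P(X ≤ 2).
  k=0: C(33,0)·0.043478^0·0.956522^33 = 0.23064
  k=1: C(33,1)·0.043478^1·0.956522^32 = 0.34596
  k=2: C(33,2)·0.043478^2·0.956522^31 = 0.25160
1 − 0.82820 = 0.17180

0.172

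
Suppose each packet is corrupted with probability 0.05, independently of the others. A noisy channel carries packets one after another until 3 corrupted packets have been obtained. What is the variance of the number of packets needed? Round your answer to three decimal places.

1140.000

Y = total packets until the third success; negative binomial with r=3, p=0.05.
Var(Y) = r(1−p)/p² = 3·0.95 / 0.05² = 1140.00000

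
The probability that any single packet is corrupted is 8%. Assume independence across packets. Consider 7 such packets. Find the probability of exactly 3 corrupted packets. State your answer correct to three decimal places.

0.013

X ~ Binomial(n=7, p=0.08).
P(X=3) = C(7,3) · p^3 · (1−p)^4
= 35 · 0.000512 · 0.71639 = 0.01284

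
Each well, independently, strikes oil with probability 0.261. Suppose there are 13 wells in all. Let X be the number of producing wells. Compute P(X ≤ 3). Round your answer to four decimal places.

X ~ Binomial(13, 0.261); P(X ≤ 3) = Σ C(13,k) p^k (1−p)^(13−k) over k:
  k=0: C(13,0)·0.261^0·0.739^13 = 0.019605
  k=1: C(13,1)·0.261^1·0.739^12 = 0.090015
  k=2: C(13,2)·0.261^2·0.739^11 = 0.190750
  k=3: C(13,3)·0.261^3·0.739^10 = 0.247020
Total = 0.547391

0.5474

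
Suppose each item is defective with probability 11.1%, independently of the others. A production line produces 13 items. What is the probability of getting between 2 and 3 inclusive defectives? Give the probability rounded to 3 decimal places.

0.384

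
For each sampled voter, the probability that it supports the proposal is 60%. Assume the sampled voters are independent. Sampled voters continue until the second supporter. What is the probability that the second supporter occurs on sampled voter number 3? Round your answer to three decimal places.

0.288

Y = trial on which the second success occurs; negative binomial, r=2, p=0.60.
P(Y=3) = C(2,1) · p^2 · (1−p)^1
= 2 · 0.36 · 0.4 = 0.28800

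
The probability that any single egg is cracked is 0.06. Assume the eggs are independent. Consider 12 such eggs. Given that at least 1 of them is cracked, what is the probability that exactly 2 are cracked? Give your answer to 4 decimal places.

0.2442

X ~ Binomial(12, 0.06). Want P(X=2 | X≥1) = P(X=2) / P(X≥1).
P(X=2) = C(12,2)·0.06^2·0.94^10 = 0.127975
P(X≥1) = 1 − 0.475920 = 0.524080
Ratio = 0.127975 / 0.524080 = 0.244190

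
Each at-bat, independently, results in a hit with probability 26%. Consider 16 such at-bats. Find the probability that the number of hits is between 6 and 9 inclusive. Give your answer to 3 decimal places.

X ~ Binomial(16, 0.26); P(6 ≤ X ≤ 9) = Σ C(16,k) p^k (1−p)^(16−k) over k:
  k=6: C(16,6)·0.26^6·0.74^10 = 0.12181
  k=7: C(16,7)·0.26^7·0.74^9 = 0.06114
  k=8: C(16,8)·0.26^8·0.74^8 = 0.02417
  k=9: C(16,9)·0.26^9·0.74^7 = 0.00755
Total = 0.21466

0.215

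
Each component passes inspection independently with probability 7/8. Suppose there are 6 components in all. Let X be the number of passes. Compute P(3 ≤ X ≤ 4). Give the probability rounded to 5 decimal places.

X ~ Binomial(6, 0.875); P(3 ≤ X ≤ 4) = Σ C(6,k) p^k (1−p)^(6−k) over k:
  k=3: C(6,3)·0.875^3·0.125^3 = 0.0261688
  k=4: C(6,4)·0.875^4·0.125^2 = 0.1373863
Total = 0.1635551

0.16356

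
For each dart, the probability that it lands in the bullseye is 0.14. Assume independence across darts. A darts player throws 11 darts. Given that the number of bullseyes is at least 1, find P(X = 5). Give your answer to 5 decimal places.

X ~ Binomial(11, 0.14). Want P(X=5 | X≥1) = P(X=5) / P(X≥1).
P(X=5) = C(11,5)·0.14^5·0.86^6 = 0.0100525
P(X≥1) = 1 − 0.1903194 = 0.8096806
Ratio = 0.0100525 / 0.8096806 = 0.0124154

0.01242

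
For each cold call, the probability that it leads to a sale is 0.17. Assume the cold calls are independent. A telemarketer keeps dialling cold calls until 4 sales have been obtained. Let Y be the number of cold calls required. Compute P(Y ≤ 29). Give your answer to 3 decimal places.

Finishing within 29 cold calls ⇔ at least 4 successes in the first 29. With X ~ Binomial(29, 0.17), P(Y ≤ 29) = 1 − P(X ≤ 3).
  k=0: C(29,0)·0.17^0·0.83^29 = 0.00450
  k=1: C(29,1)·0.17^1·0.83^28 = 0.02673
  k=2: C(29,2)·0.17^2·0.83^27 = 0.07665
  k=3: C(29,3)·0.17^3·0.83^26 = 0.14130
1 − 0.24919 = 0.75081

0.751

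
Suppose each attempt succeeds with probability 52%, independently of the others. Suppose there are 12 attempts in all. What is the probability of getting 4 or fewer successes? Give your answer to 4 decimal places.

X ~ Binomial(12, 0.52); P(X ≤ 4) = Σ C(12,k) p^k (1−p)^(12−k) over k:
  k=0: C(12,0)·0.52^0·0.48^12 = 0.000150
  k=1: C(12,1)·0.52^1·0.48^11 = 0.001945
  k=2: C(12,2)·0.52^2·0.48^10 = 0.011587
  k=3: C(12,3)·0.52^3·0.48^9 = 0.041841
  k=4: C(12,4)·0.52^4·0.48^8 = 0.101988
Total = 0.157510

0.1575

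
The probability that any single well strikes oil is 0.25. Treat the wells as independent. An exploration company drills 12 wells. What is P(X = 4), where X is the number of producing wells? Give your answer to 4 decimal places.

0.1936

X ~ Binomial(n=12, p=0.25).
P(X=4) = C(12,4) · p^4 · (1−p)^8
= 495 · 0.0039062 · 0.10011 = 0.193578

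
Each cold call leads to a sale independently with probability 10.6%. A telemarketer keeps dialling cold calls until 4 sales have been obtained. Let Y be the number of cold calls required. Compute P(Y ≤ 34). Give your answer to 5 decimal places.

Finishing within 34 cold calls ⇔ at least 4 successes in the first 34. With X ~ Binomial(34, 0.106), P(Y ≤ 34) = 1 − P(X ≤ 3).
  k=0: C(34,0)·0.106^0·0.894^34 = 0.0221552
  k=1: C(34,1)·0.106^1·0.894^33 = 0.0893147
  k=2: C(34,2)·0.106^2·0.894^32 = 0.1747331
  k=3: C(34,3)·0.106^3·0.894^31 = 0.2209898
1 − 0.5071928 = 0.4928072

0.49281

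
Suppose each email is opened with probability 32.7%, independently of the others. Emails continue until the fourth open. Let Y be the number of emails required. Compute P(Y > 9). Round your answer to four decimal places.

0.6658

Needing more than 9 emails ⇔ fewer than 4 successes in the first 9. With X ~ Binomial(9, 0.327), P(Y > 9) = P(X ≤ 3).
  k=0: C(9,0)·0.327^0·0.673^9 = 0.028323
  k=1: C(9,1)·0.327^1·0.673^8 = 0.123854
  k=2: C(9,2)·0.327^2·0.673^7 = 0.240715
  k=3: C(9,3)·0.327^3·0.673^6 = 0.272906
P(X ≤ 3) = 0.665798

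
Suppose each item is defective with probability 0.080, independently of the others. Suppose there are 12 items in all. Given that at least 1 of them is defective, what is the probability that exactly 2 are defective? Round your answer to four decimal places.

0.2902

X ~ Binomial(12, 0.08). Want P(X=2 | X≥1) = P(X=2) / P(X≥1).
P(X=2) = C(12,2)·0.08^2·0.92^10 = 0.183486
P(X≥1) = 1 − 0.367666 = 0.632334
Ratio = 0.183486 / 0.632334 = 0.290172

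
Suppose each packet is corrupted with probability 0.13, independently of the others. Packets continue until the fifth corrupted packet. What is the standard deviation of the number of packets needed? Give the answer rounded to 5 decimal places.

16.04358

Y = total packets until the fifth success; negative binomial with r=5, p=0.13.
SD(Y) = √[r(1−p)/p²] = √(257.3964497) = 16.0435797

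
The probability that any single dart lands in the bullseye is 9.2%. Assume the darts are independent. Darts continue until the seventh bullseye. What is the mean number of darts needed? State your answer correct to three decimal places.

76.087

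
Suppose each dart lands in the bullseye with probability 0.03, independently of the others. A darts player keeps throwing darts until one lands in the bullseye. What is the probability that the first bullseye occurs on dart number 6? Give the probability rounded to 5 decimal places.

Geometric (trials to first success), p = 0.03.
P(Y = 6) = (1−p)^5 · p = 0.85873 · 0.03 = 0.0257620

0.02576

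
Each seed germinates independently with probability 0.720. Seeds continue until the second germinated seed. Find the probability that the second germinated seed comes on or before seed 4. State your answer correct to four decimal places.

Finishing within 4 seeds ⇔ at least 2 successes in the first 4. With X ~ Binomial(4, 0.72), P(Y ≤ 4) = 1 − P(X ≤ 1).
  k=0: C(4,0)·0.72^0·0.28^4 = 0.006147
  k=1: C(4,1)·0.72^1·0.28^3 = 0.063222
1 − 0.069368 = 0.930632

0.9306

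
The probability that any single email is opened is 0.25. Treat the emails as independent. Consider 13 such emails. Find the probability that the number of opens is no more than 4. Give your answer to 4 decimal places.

0.7940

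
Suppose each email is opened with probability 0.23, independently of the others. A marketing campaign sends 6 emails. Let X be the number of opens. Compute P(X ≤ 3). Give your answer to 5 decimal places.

0.97199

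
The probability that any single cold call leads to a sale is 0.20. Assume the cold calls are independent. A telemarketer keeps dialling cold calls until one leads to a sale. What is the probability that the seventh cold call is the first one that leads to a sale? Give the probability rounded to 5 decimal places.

0.05243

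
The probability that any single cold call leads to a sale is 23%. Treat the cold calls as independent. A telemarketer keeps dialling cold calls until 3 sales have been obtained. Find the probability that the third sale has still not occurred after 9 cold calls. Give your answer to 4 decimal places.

0.6566

Needing more than 9 cold calls ⇔ fewer than 3 successes in the first 9. With X ~ Binomial(9, 0.23), P(Y > 9) = P(X ≤ 2).
  k=0: C(9,0)·0.23^0·0.77^9 = 0.095152
  k=1: C(9,1)·0.23^1·0.77^8 = 0.255797
  k=2: C(9,2)·0.23^2·0.77^7 = 0.305628
P(X ≤ 2) = 0.656577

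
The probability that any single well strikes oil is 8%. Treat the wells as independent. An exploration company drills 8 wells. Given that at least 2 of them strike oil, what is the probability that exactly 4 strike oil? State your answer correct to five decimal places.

X ~ Binomial(8, 0.08). Want P(X=4 | X≥2) = P(X=4) / P(X≥2).
P(X=4) = C(8,4)·0.08^4·0.92^4 = 0.0020540
P(X≥2) = 1 − 0.5132189 − 0.3570218 = 0.1297593
Ratio = 0.0020540 / 0.1297593 = 0.0158296

0.01583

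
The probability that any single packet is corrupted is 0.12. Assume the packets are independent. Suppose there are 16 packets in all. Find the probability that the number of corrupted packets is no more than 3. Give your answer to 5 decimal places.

0.88379

X ~ Binomial(16, 0.12); P(X ≤ 3) = Σ C(16,k) p^k (1−p)^(16−k) over k:
  k=0: C(16,0)·0.12^0·0.88^16 = 0.1293370
  k=1: C(16,1)·0.12^1·0.88^15 = 0.2821898
  k=2: C(16,2)·0.12^2·0.88^14 = 0.2886032
  k=3: C(16,3)·0.12^3·0.88^13 = 0.1836566
Total = 0.8837866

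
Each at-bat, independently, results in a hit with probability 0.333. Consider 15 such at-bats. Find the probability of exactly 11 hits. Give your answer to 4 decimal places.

X ~ Binomial(n=15, p=0.333).
P(X=11) = C(15,11) · p^11 · (1−p)^4
= 1365 · 5.5832e-06 · 0.19793 = 0.001508

0.0015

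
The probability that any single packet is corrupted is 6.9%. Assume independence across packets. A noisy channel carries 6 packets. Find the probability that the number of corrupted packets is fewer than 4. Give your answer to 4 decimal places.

0.9997

X ~ Binomial(6, 0.069); P(X ≤ 3) = Σ C(6,k) p^k (1−p)^(6−k) over k:
  k=0: C(6,0)·0.069^0·0.931^6 = 0.651176
  k=1: C(6,1)·0.069^1·0.931^5 = 0.289567
  k=2: C(6,2)·0.069^2·0.931^4 = 0.053652
  k=3: C(6,3)·0.069^3·0.931^3 = 0.005302
Total = 0.999696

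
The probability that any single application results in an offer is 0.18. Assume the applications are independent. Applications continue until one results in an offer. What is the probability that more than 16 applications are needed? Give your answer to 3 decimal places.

0.042

Y = number of applications to the first success; geometric, p = 0.18.
P(Y > 16) = P(first 16 all fail) = (1−p)^16 = 0.04179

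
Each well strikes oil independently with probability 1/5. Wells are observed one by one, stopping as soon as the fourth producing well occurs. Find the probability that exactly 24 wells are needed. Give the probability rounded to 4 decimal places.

0.0327

Y = trial on which the fourth success occurs; negative binomial, r=4, p=0.20.
P(Y=24) = C(23,3) · p^4 · (1−p)^20
= 1771 · 0.0016 · 0.011529 = 0.032669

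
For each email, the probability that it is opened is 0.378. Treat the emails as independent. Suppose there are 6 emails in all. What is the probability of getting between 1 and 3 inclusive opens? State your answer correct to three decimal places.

0.792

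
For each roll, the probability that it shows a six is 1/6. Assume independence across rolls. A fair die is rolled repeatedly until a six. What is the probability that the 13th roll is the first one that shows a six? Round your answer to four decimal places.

Geometric (trials to first success), p = 0.166667.
P(Y = 13) = (1−p)^12 · p = 0.11216 · 0.166667 = 0.018693

0.0187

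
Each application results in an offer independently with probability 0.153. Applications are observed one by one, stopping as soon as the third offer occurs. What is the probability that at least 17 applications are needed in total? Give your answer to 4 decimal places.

Needing more than 16 applications ⇔ fewer than 3 successes in the first 16. With X ~ Binomial(16, 0.153), P(Y > 16) = P(X ≤ 2).
  k=0: C(16,0)·0.153^0·0.847^16 = 0.070167
  k=1: C(16,1)·0.153^1·0.847^15 = 0.202797
  k=2: C(16,2)·0.153^2·0.847^14 = 0.274746
P(X ≤ 2) = 0.547711

0.5477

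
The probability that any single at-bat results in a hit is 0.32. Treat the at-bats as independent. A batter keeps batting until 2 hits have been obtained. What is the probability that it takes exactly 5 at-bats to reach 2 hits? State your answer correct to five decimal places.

0.12879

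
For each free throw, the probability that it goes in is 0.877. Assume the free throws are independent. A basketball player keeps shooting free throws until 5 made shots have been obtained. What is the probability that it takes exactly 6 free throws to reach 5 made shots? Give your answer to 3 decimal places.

Y = trial on which the fifth success occurs; negative binomial, r=5, p=0.877.
P(Y=6) = C(5,4) · p^5 · (1−p)^1
= 5 · 0.5188 · 0.123 = 0.31906

0.319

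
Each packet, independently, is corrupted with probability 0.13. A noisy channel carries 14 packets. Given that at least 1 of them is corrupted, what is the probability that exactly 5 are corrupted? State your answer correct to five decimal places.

X ~ Binomial(14, 0.13). Want P(X=5 | X≥1) = P(X=5) / P(X≥1).
P(X=5) = C(14,5)·0.13^5·0.87^9 = 0.0212253
P(X≥1) = 1 − 0.1423212 = 0.8576788
Ratio = 0.0212253 / 0.8576788 = 0.0247474

0.02475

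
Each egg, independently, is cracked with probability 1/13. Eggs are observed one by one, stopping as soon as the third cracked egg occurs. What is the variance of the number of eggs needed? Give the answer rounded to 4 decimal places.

Y = total eggs until the third success; negative binomial with r=3, p=0.076923.
Var(Y) = r(1−p)/p² = 3·0.923077 / 0.076923² = 468.000000

468.0000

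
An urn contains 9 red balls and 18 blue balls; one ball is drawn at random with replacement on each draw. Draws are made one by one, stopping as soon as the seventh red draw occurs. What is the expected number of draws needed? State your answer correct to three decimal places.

21.000

Y = total draws until the seventh success; negative binomial with r=7, p=0.333333.
E[Y] = r / p = 7 / 0.333333 = 21.00000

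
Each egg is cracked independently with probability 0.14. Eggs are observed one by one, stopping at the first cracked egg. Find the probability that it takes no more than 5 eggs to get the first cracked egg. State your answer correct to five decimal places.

Y = number of eggs to the first success; geometric, p = 0.14.
P(Y ≤ 5) = 1 − (1−p)^5 = 1 − 0.4704270 = 0.5295730

0.52957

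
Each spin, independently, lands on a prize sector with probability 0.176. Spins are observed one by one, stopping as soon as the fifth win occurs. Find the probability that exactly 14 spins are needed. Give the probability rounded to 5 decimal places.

Y = trial on which the fifth success occurs; negative binomial, r=5, p=0.176.
P(Y=14) = C(13,4) · p^5 · (1−p)^9
= 715 · 0.00016887 · 0.17512 = 0.0211453

0.02115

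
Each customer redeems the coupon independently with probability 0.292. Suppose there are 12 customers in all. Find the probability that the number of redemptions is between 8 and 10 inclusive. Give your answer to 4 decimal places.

0.0079

X ~ Binomial(12, 0.292); P(8 ≤ X ≤ 10) = Σ C(12,k) p^k (1−p)^(12−k) over k:
  k=8: C(12,8)·0.292^8·0.708^4 = 0.006574
  k=9: C(12,9)·0.292^9·0.708^3 = 0.001205
  k=10: C(12,10)·0.292^10·0.708^2 = 0.000149
Total = 0.007928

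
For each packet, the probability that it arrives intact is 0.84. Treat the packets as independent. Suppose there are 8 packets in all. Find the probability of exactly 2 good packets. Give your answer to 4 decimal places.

0.0003

X ~ Binomial(n=8, p=0.84).
P(X=2) = C(8,2) · p^2 · (1−p)^6
= 28 · 0.7056 · 1.6777e-05 = 0.000331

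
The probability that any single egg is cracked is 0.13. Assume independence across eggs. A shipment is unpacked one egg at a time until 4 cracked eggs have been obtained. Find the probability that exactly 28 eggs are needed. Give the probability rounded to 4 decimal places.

0.0295

Y = trial on which the fourth success occurs; negative binomial, r=4, p=0.13.
P(Y=28) = C(27,3) · p^4 · (1−p)^24
= 2925 · 0.00028561 · 0.035356 = 0.029537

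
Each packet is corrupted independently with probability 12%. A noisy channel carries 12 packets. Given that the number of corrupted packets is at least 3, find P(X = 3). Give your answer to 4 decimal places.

0.7216

X ~ Binomial(12, 0.12). Want P(X=3 | X≥3) = P(X=3) / P(X≥3).
P(X=3) = C(12,3)·0.12^3·0.88^9 = 0.120312
P(X≥3) = 1 − 0.215671 − 0.352916 − 0.264687 = 0.166725
Ratio = 0.120312 / 0.166725 = 0.721622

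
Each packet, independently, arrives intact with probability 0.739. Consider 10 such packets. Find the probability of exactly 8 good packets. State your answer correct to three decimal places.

X ~ Binomial(n=10, p=0.739).
P(X=8) = C(10,8) · p^8 · (1−p)^2
= 45 · 0.088952 · 0.068121 = 0.27268

0.273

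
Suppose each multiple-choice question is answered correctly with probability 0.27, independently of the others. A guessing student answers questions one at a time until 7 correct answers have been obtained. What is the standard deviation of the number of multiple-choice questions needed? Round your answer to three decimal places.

8.372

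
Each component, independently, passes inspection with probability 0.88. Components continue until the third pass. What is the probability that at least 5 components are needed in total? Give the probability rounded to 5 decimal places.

0.07320

Needing more than 4 components ⇔ fewer than 3 successes in the first 4. With X ~ Binomial(4, 0.88), P(Y > 4) = P(X ≤ 2).
  k=0: C(4,0)·0.88^0·0.12^4 = 0.0002074
  k=1: C(4,1)·0.88^1·0.12^3 = 0.0060826
  k=2: C(4,2)·0.88^2·0.12^2 = 0.0669082
P(X ≤ 2) = 0.0731981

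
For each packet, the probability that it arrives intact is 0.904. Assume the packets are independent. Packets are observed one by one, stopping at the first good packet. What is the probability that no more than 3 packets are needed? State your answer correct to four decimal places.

0.9991

Y = number of packets to the first success; geometric, p = 0.904.
P(Y ≤ 3) = 1 − (1−p)^3 = 1 − 0.000885 = 0.999115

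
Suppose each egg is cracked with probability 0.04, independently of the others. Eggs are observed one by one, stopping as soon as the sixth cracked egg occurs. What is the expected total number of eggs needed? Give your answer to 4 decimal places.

Y = total eggs until the sixth success; negative binomial with r=6, p=0.04.
E[Y] = r / p = 6 / 0.04 = 150.000000

150.0000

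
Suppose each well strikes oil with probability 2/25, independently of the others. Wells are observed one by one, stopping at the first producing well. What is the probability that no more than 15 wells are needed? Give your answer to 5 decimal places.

Y = number of wells to the first success; geometric, p = 0.08.
P(Y ≤ 15) = 1 − (1−p)^15 = 1 − 0.2862974 = 0.7137026

0.71370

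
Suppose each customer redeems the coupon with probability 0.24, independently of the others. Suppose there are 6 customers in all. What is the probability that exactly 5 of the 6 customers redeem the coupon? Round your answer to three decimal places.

0.004

X ~ Binomial(n=6, p=0.24).
P(X=5) = C(6,5) · p^5 · (1−p)^1
= 6 · 0.00079626 · 0.76 = 0.00363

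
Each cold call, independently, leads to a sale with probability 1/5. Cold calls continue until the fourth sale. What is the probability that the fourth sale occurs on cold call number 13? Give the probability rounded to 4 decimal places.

Y = trial on which the fourth success occurs; negative binomial, r=4, p=0.20.
P(Y=13) = C(12,3) · p^4 · (1−p)^9
= 220 · 0.0016 · 0.13422 = 0.047245

0.0472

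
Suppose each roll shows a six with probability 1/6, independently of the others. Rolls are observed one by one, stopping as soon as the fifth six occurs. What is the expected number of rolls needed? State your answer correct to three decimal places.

30.000

Y = total rolls until the fifth success; negative binomial with r=5, p=0.166667.
E[Y] = r / p = 5 / 0.166667 = 30.00000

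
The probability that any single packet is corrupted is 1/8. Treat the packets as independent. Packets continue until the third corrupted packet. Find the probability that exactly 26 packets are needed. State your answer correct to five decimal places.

0.02717

Y = trial on which the third success occurs; negative binomial, r=3, p=0.125.
P(Y=26) = C(25,2) · p^3 · (1−p)^23
= 300 · 0.0019531 · 0.046364 = 0.0271667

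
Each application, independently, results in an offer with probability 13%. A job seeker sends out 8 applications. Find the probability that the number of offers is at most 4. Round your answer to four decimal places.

0.9985

X ~ Binomial(8, 0.13); P(X ≤ 4) = Σ C(8,k) p^k (1−p)^(8−k) over k:
  k=0: C(8,0)·0.13^0·0.87^8 = 0.328212
  k=1: C(8,1)·0.13^1·0.87^7 = 0.392345
  k=2: C(8,2)·0.13^2·0.87^6 = 0.205192
  k=3: C(8,3)·0.13^3·0.87^5 = 0.061322
  k=4: C(8,4)·0.13^4·0.87^4 = 0.011454
Total = 0.998524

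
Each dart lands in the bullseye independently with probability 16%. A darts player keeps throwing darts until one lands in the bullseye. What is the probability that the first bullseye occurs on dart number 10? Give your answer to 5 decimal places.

Geometric (trials to first success), p = 0.16.
P(Y = 10) = (1−p)^9 · p = 0.20822 · 0.16 = 0.0333145

0.03331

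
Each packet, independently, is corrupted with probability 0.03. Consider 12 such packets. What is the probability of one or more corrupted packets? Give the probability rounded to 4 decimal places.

P(at least one) = 1 − P(none) = 1 − (1 − 0.03)^12
= 1 − 0.693842 = 0.306158

0.3062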